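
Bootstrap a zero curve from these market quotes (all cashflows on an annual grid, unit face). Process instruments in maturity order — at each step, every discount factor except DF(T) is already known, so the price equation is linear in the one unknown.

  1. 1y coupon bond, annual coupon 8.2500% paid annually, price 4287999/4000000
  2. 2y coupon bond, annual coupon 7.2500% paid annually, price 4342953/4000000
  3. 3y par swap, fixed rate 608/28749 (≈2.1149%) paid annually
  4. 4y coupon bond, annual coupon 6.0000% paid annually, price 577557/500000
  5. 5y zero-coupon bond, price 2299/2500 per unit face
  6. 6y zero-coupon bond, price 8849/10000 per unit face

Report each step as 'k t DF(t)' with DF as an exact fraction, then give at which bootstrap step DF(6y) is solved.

step 1 [1y] bond c/1=33/400: DF=(4287999/4000000 − 33/400·(0))/(1+33/400) = 9903/10000 ≈ 0.990300
step 2 [2y] bond c/1=29/400: DF=(4342953/4000000 − 29/400·(0.990300))/(1+29/400) = 4727/5000 ≈ 0.945400
step 3 [3y] swap r/1=608/28749: DF=(1 − 608/28749·(0.990300+0.945400))/(1+608/28749) = 587/625 ≈ 0.939200
step 4 [4y] bond c/1=3/50: DF=(577557/500000 − 3/50·(0.990300+0.945400+0.939200))/(1+3/50) = 927/1000 ≈ 0.927000
step 5 [5y] zero: DF = P = 2299/2500 ≈ 0.919600
step 6 [6y] zero: DF = P = 8849/10000 ≈ 0.884900

1 1 9903/10000
2 2 4727/5000
3 3 587/625
4 4 927/1000
5 5 2299/2500
6 6 8849/10000
DF(6y) is solved at step 6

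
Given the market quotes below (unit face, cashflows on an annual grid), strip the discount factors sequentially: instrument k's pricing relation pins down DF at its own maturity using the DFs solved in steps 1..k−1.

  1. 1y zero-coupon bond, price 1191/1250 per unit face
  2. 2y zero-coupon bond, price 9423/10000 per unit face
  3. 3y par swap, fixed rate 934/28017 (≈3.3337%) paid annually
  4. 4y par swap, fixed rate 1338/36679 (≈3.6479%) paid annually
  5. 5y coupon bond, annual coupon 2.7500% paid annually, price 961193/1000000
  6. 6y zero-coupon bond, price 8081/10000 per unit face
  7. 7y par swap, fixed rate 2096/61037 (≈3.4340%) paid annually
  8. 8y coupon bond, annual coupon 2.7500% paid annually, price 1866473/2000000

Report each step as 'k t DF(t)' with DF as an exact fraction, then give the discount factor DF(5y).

step 1 [1y] zero: DF = P = 1191/1250 ≈ 0.952800
step 2 [2y] zero: DF = P = 9423/10000 ≈ 0.942300
step 3 [3y] swap r/1=934/28017: DF=(1 − 934/28017·(0.952800+0.942300))/(1+934/28017) = 4533/5000 ≈ 0.906600
step 4 [4y] swap r/1=1338/36679: DF=(1 − 1338/36679·(0.952800+0.942300+0.906600))/(1+1338/36679) = 4331/5000 ≈ 0.866200
step 5 [5y] bond c/1=11/400: DF=(961193/1000000 − 11/400·(0.952800+0.942300+0.906600+0.866200))/(1+11/400) = 8373/10000 ≈ 0.837300
step 6 [6y] zero: DF = P = 8081/10000 ≈ 0.808100
step 7 [7y] swap r/1=2096/61037: DF=(1 − 2096/61037·(0.952800+0.942300+0.906600+0.866200+0.837300+0.808100))/(1+2096/61037) = 494/625 ≈ 0.790400
step 8 [8y] bond c/1=11/400: DF=(1866473/2000000 − 11/400·(0.952800+0.942300+0.906600+0.866200+0.837300+0.808100+0.790400))/(1+11/400) = 7449/10000 ≈ 0.744900

1 1 1191/1250
2 2 9423/10000
3 3 4533/5000
4 4 4331/5000
5 5 8373/10000
6 6 8081/10000
7 7 494/625
8 8 7449/10000
DF(5y) = 8373/10000 ≈ 0.837300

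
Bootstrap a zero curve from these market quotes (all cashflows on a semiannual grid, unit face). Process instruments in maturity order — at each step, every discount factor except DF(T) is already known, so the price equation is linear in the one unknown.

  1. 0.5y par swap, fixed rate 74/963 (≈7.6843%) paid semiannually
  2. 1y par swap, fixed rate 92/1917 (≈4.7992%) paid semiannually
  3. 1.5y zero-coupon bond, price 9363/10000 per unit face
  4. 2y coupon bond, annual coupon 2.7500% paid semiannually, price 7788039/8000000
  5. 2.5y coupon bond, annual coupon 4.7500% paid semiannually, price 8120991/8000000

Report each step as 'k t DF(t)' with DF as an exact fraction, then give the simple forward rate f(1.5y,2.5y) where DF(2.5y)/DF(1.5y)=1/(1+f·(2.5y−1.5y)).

step 1 [0.5y] swap r/2=37/963: DF=(1 − 37/963·(0))/(1+37/963) = 963/1000 ≈ 0.963000
step 2 [1y] swap r/2=46/1917: DF=(1 − 46/1917·(0.963000))/(1+46/1917) = 477/500 ≈ 0.954000
step 3 [1.5y] zero: DF = P = 9363/10000 ≈ 0.936300
step 4 [2y] bond c/2=11/800: DF=(7788039/8000000 − 11/800·(0.963000+0.954000+0.936300))/(1+11/800) = 576/625 ≈ 0.921600
step 5 [2.5y] bond c/2=19/800: DF=(8120991/8000000 − 19/800·(0.963000+0.954000+0.936300+0.921600))/(1+19/800) = 113/125 ≈ 0.904000

1 1/2 963/1000
2 1 477/500
3 3/2 9363/10000
4 2 576/625
5 5/2 113/125
f(1.5y,2.5y) = ((9363/10000)/(113/125) − 1)/(1) = 323/9040 ≈ 3.5730%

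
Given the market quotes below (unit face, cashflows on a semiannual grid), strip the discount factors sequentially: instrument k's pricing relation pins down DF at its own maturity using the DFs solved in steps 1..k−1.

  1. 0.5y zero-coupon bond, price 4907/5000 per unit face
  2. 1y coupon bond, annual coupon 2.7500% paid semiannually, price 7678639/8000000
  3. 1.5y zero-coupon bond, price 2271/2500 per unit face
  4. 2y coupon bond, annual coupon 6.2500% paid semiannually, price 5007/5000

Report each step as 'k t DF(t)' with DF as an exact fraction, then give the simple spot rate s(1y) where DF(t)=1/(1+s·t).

step 1 [0.5y] zero: DF = P = 4907/5000 ≈ 0.981400
step 2 [1y] bond c/2=11/800: DF=(7678639/8000000 − 11/800·(0.981400))/(1+11/800) = 1867/2000 ≈ 0.933500
step 3 [1.5y] zero: DF = P = 2271/2500 ≈ 0.908400
step 4 [2y] bond c/2=1/32: DF=(5007/5000 − 1/32·(0.981400+0.933500+0.908400))/(1+1/32) = 1771/2000 ≈ 0.885500

1 1/2 4907/5000
2 1 1867/2000
3 3/2 2271/2500
4 2 1771/2000
s(1y) = (1/(1867/2000) − 1)/(1) = 133/1867 ≈ 7.1237%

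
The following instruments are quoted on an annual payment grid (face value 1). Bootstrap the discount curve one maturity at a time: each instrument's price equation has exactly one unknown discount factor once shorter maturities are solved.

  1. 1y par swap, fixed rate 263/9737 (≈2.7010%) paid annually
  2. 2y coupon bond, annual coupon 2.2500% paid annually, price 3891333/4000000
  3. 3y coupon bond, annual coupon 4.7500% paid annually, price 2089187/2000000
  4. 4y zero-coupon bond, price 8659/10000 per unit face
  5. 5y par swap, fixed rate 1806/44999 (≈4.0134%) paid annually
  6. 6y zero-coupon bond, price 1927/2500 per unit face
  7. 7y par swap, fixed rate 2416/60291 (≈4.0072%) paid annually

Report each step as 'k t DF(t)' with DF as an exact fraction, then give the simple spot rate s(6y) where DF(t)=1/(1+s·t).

1 1 9737/10000
2 2 93/100
3 3 9109/10000
4 4 8659/10000
5 5 4097/5000
6 6 1927/2500
7 7 474/625
s(6y) = (1/(1927/2500) − 1)/(6) = 191/3854 ≈ 4.9559%

step 1 [1y] swap r/1=263/9737: DF=(1 − 263/9737·(0))/(1+263/9737) = 9737/10000 ≈ 0.973700
step 2 [2y] bond c/1=9/400: DF=(3891333/4000000 − 9/400·(0.973700))/(1+9/400) = 93/100 ≈ 0.930000
step 3 [3y] bond c/1=19/400: DF=(2089187/2000000 − 19/400·(0.973700+0.930000))/(1+19/400) = 9109/10000 ≈ 0.910900
step 4 [4y] zero: DF = P = 8659/10000 ≈ 0.865900
step 5 [5y] swap r/1=1806/44999: DF=(1 − 1806/44999·(0.973700+0.930000+0.910900+0.865900))/(1+1806/44999) = 4097/5000 ≈ 0.819400
step 6 [6y] zero: DF = P = 1927/2500 ≈ 0.770800
step 7 [7y] swap r/1=2416/60291: DF=(1 − 2416/60291·(0.973700+0.930000+0.910900+0.865900+0.819400+0.770800))/(1+2416/60291) = 474/625 ≈ 0.758400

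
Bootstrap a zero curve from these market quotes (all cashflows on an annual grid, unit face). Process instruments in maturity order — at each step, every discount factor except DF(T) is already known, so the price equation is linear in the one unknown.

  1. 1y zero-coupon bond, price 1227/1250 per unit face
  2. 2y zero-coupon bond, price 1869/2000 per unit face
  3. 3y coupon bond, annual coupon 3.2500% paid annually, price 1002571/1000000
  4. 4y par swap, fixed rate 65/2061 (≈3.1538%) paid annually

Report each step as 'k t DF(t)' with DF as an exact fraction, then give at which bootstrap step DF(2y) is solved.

step 1 [1y] zero: DF = P = 1227/1250 ≈ 0.981600
step 2 [2y] zero: DF = P = 1869/2000 ≈ 0.934500
step 3 [3y] bond c/1=13/400: DF=(1002571/1000000 − 13/400·(0.981600+0.934500))/(1+13/400) = 9107/10000 ≈ 0.910700
step 4 [4y] swap r/1=65/2061: DF=(1 − 65/2061·(0.981600+0.934500+0.910700))/(1+65/2061) = 883/1000 ≈ 0.883000

1 1 1227/1250
2 2 1869/2000
3 3 9107/10000
4 4 883/1000
DF(2y) is solved at step 2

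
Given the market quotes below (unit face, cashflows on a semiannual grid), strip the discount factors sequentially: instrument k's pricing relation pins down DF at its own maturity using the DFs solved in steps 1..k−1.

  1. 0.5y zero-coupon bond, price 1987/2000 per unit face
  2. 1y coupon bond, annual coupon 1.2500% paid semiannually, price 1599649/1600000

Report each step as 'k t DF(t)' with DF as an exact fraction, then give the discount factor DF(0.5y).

1 1/2 1987/2000
2 1 4937/5000
DF(0.5y) = 1987/2000 ≈ 0.993500

step 1 [0.5y] zero: DF = P = 1987/2000 ≈ 0.993500
step 2 [1y] bond c/2=1/160: DF=(1599649/1600000 − 1/160·(0.993500))/(1+1/160) = 4937/5000 ≈ 0.987400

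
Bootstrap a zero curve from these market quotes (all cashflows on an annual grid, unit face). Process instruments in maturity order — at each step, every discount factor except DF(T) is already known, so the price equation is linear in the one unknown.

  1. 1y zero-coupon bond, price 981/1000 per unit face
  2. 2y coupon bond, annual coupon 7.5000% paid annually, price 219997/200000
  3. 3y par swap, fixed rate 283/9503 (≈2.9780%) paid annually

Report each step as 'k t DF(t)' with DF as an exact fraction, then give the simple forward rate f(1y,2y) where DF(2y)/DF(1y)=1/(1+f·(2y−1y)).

1 1 981/1000
2 2 2387/2500
3 3 9151/10000
f(1y,2y) = ((981/1000)/(2387/2500) − 1)/(1) = 131/4774 ≈ 2.7440%

step 1 [1y] zero: DF = P = 981/1000 ≈ 0.981000
step 2 [2y] bond c/1=3/40: DF=(219997/200000 − 3/40·(0.981000))/(1+3/40) = 2387/2500 ≈ 0.954800
step 3 [3y] swap r/1=283/9503: DF=(1 − 283/9503·(0.981000+0.954800))/(1+283/9503) = 9151/10000 ≈ 0.915100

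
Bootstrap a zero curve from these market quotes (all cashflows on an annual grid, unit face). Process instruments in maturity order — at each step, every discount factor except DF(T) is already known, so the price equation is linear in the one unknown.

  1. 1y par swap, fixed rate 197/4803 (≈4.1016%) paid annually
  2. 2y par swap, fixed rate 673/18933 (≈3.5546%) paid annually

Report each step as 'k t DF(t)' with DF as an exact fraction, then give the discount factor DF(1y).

step 1 [1y] swap r/1=197/4803: DF=(1 − 197/4803·(0))/(1+197/4803) = 4803/5000 ≈ 0.960600
step 2 [2y] swap r/1=673/18933: DF=(1 − 673/18933·(0.960600))/(1+673/18933) = 9327/10000 ≈ 0.932700

1 1 4803/5000
2 2 9327/10000
DF(1y) = 4803/5000 ≈ 0.960600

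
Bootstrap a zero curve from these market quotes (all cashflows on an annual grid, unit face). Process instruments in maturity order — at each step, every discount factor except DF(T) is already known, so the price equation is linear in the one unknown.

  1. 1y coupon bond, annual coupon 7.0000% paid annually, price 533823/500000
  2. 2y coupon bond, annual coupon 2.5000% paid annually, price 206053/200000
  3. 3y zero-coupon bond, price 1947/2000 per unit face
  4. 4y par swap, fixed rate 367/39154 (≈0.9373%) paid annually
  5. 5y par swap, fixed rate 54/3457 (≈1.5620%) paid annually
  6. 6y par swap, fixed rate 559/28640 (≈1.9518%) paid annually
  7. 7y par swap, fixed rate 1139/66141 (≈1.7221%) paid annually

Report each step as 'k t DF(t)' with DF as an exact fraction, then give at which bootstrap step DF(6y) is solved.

1 1 4989/5000
2 2 613/625
3 3 1947/2000
4 4 9633/10000
5 5 2311/2500
6 6 4441/5000
7 7 8861/10000
DF(6y) is solved at step 6

step 1 [1y] bond c/1=7/100: DF=(533823/500000 − 7/100·(0))/(1+7/100) = 4989/5000 ≈ 0.997800
step 2 [2y] bond c/1=1/40: DF=(206053/200000 − 1/40·(0.997800))/(1+1/40) = 613/625 ≈ 0.980800
step 3 [3y] zero: DF = P = 1947/2000 ≈ 0.973500
step 4 [4y] swap r/1=367/39154: DF=(1 − 367/39154·(0.997800+0.980800+0.973500))/(1+367/39154) = 9633/10000 ≈ 0.963300
step 5 [5y] swap r/1=54/3457: DF=(1 − 54/3457·(0.997800+0.980800+0.973500+0.963300))/(1+54/3457) = 2311/2500 ≈ 0.924400
step 6 [6y] swap r/1=559/28640: DF=(1 − 559/28640·(0.997800+0.980800+0.973500+0.963300+0.924400))/(1+559/28640) = 4441/5000 ≈ 0.888200
step 7 [7y] swap r/1=1139/66141: DF=(1 − 1139/66141·(0.997800+0.980800+0.973500+0.963300+0.924400+0.888200))/(1+1139/66141) = 8861/10000 ≈ 0.886100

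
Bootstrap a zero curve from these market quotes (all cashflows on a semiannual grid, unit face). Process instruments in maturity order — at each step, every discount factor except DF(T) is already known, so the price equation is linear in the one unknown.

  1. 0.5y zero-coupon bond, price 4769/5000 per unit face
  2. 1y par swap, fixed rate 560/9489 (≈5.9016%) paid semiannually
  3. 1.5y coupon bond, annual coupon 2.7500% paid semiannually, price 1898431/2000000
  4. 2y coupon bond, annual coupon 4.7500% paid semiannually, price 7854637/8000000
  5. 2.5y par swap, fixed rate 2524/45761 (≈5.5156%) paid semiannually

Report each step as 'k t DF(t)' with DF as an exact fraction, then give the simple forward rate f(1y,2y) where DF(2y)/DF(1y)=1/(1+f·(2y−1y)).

step 1 [0.5y] zero: DF = P = 4769/5000 ≈ 0.953800
step 2 [1y] swap r/2=280/9489: DF=(1 − 280/9489·(0.953800))/(1+280/9489) = 118/125 ≈ 0.944000
step 3 [1.5y] bond c/2=11/800: DF=(1898431/2000000 − 11/800·(0.953800+0.944000))/(1+11/800) = 4553/5000 ≈ 0.910600
step 4 [2y] bond c/2=19/800: DF=(7854637/8000000 − 19/800·(0.953800+0.944000+0.910600))/(1+19/800) = 8939/10000 ≈ 0.893900
step 5 [2.5y] swap r/2=1262/45761: DF=(1 − 1262/45761·(0.953800+0.944000+0.910600+0.893900))/(1+1262/45761) = 4369/5000 ≈ 0.873800

1 1/2 4769/5000
2 1 118/125
3 3/2 4553/5000
4 2 8939/10000
5 5/2 4369/5000
f(1y,2y) = ((118/125)/(8939/10000) − 1)/(1) = 501/8939 ≈ 5.6047%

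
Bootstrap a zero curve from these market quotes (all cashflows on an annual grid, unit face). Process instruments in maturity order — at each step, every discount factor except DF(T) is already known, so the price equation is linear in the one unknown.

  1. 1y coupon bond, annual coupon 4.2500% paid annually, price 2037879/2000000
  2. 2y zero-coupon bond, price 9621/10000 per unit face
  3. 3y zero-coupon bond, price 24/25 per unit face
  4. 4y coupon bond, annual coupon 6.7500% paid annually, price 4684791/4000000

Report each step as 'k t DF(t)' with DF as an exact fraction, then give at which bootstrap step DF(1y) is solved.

step 1 [1y] bond c/1=17/400: DF=(2037879/2000000 − 17/400·(0))/(1+17/400) = 4887/5000 ≈ 0.977400
step 2 [2y] zero: DF = P = 9621/10000 ≈ 0.962100
step 3 [3y] zero: DF = P = 24/25 ≈ 0.960000
step 4 [4y] bond c/1=27/400: DF=(4684791/4000000 − 27/400·(0.977400+0.962100+0.960000))/(1+27/400) = 4569/5000 ≈ 0.913800

1 1 4887/5000
2 2 9621/10000
3 3 24/25
4 4 4569/5000
DF(1y) is solved at step 1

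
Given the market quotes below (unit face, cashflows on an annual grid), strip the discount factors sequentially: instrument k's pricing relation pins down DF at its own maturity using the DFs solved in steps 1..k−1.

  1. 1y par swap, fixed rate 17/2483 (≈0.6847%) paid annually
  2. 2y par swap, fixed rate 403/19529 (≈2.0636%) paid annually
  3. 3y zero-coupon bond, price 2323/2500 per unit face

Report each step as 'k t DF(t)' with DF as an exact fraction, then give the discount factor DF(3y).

step 1 [1y] swap r/1=17/2483: DF=(1 − 17/2483·(0))/(1+17/2483) = 2483/2500 ≈ 0.993200
step 2 [2y] swap r/1=403/19529: DF=(1 − 403/19529·(0.993200))/(1+403/19529) = 9597/10000 ≈ 0.959700
step 3 [3y] zero: DF = P = 2323/2500 ≈ 0.929200

1 1 2483/2500
2 2 9597/10000
3 3 2323/2500
DF(3y) = 2323/2500 ≈ 0.929200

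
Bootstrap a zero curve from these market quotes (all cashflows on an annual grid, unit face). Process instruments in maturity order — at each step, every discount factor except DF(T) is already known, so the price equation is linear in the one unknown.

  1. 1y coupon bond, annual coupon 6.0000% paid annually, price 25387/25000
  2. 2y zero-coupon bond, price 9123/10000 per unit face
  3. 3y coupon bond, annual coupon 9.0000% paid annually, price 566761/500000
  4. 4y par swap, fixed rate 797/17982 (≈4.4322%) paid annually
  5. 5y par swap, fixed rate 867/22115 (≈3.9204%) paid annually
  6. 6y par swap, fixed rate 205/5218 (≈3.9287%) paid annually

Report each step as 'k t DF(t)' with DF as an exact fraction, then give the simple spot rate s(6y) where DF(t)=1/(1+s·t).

1 1 479/500
2 2 9123/10000
3 3 1771/2000
4 4 4203/5000
5 5 4133/5000
6 6 159/200
s(6y) = (1/(159/200) − 1)/(6) = 41/954 ≈ 4.2977%

step 1 [1y] bond c/1=3/50: DF=(25387/25000 − 3/50·(0))/(1+3/50) = 479/500 ≈ 0.958000
step 2 [2y] zero: DF = P = 9123/10000 ≈ 0.912300
step 3 [3y] bond c/1=9/100: DF=(566761/500000 − 9/100·(0.958000+0.912300))/(1+9/100) = 1771/2000 ≈ 0.885500
step 4 [4y] swap r/1=797/17982: DF=(1 − 797/17982·(0.958000+0.912300+0.885500))/(1+797/17982) = 4203/5000 ≈ 0.840600
step 5 [5y] swap r/1=867/22115: DF=(1 − 867/22115·(0.958000+0.912300+0.885500+0.840600))/(1+867/22115) = 4133/5000 ≈ 0.826600
step 6 [6y] swap r/1=205/5218: DF=(1 − 205/5218·(0.958000+0.912300+0.885500+0.840600+0.826600))/(1+205/5218) = 159/200 ≈ 0.795000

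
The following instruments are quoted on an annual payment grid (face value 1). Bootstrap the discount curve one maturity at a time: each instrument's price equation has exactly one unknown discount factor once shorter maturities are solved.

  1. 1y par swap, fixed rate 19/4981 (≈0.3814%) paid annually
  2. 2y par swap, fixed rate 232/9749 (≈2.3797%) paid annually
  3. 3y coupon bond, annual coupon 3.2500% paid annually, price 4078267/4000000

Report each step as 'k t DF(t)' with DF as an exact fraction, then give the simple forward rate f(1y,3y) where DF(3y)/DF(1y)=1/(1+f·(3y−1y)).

step 1 [1y] swap r/1=19/4981: DF=(1 − 19/4981·(0))/(1+19/4981) = 4981/5000 ≈ 0.996200
step 2 [2y] swap r/1=232/9749: DF=(1 − 232/9749·(0.996200))/(1+232/9749) = 596/625 ≈ 0.953600
step 3 [3y] bond c/1=13/400: DF=(4078267/4000000 − 13/400·(0.996200+0.953600))/(1+13/400) = 9261/10000 ≈ 0.926100

1 1 4981/5000
2 2 596/625
3 3 9261/10000
f(1y,3y) = ((4981/5000)/(9261/10000) − 1)/(2) = 701/18522 ≈ 3.7847%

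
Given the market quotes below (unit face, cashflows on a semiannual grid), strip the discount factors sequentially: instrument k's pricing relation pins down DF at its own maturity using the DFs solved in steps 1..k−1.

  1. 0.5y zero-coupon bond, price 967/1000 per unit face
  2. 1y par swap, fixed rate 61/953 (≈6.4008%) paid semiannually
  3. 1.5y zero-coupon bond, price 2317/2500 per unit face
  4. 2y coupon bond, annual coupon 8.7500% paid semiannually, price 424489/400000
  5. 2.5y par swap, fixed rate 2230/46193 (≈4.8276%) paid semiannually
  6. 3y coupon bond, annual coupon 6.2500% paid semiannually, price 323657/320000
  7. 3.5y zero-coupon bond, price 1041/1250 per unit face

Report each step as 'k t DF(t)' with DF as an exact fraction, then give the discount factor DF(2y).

step 1 [0.5y] zero: DF = P = 967/1000 ≈ 0.967000
step 2 [1y] swap r/2=61/1906: DF=(1 − 61/1906·(0.967000))/(1+61/1906) = 939/1000 ≈ 0.939000
step 3 [1.5y] zero: DF = P = 2317/2500 ≈ 0.926800
step 4 [2y] bond c/2=7/160: DF=(424489/400000 − 7/160·(0.967000+0.939000+0.926800))/(1+7/160) = 449/500 ≈ 0.898000
step 5 [2.5y] swap r/2=1115/46193: DF=(1 − 1115/46193·(0.967000+0.939000+0.926800+0.898000))/(1+1115/46193) = 1777/2000 ≈ 0.888500
step 6 [3y] bond c/2=1/32: DF=(323657/320000 − 1/32·(0.967000+0.939000+0.926800+0.898000+0.888500))/(1+1/32) = 1051/1250 ≈ 0.840800
step 7 [3.5y] zero: DF = P = 1041/1250 ≈ 0.832800

1 1/2 967/1000
2 1 939/1000
3 3/2 2317/2500
4 2 449/500
5 5/2 1777/2000
6 3 1051/1250
7 7/2 1041/1250
DF(2y) = 449/500 ≈ 0.898000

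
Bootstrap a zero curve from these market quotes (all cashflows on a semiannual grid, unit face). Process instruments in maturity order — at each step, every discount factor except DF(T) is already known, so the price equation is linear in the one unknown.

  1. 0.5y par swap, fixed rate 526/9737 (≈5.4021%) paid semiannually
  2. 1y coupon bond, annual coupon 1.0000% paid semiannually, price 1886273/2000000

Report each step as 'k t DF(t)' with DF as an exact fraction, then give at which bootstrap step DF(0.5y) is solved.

step 1 [0.5y] swap r/2=263/9737: DF=(1 − 263/9737·(0))/(1+263/9737) = 9737/10000 ≈ 0.973700
step 2 [1y] bond c/2=1/200: DF=(1886273/2000000 − 1/200·(0.973700))/(1+1/200) = 1167/1250 ≈ 0.933600

1 1/2 9737/10000
2 1 1167/1250
DF(0.5y) is solved at step 1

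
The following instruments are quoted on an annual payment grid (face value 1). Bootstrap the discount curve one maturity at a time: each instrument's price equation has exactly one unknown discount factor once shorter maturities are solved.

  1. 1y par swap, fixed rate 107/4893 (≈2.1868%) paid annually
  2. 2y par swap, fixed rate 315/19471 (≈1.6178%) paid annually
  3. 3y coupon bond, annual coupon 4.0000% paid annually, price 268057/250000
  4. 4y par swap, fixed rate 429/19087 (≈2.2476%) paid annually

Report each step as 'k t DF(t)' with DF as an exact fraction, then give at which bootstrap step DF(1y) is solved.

step 1 [1y] swap r/1=107/4893: DF=(1 − 107/4893·(0))/(1+107/4893) = 4893/5000 ≈ 0.978600
step 2 [2y] swap r/1=315/19471: DF=(1 − 315/19471·(0.978600))/(1+315/19471) = 1937/2000 ≈ 0.968500
step 3 [3y] bond c/1=1/25: DF=(268057/250000 − 1/25·(0.978600+0.968500))/(1+1/25) = 9561/10000 ≈ 0.956100
step 4 [4y] swap r/1=429/19087: DF=(1 − 429/19087·(0.978600+0.968500+0.956100))/(1+429/19087) = 4571/5000 ≈ 0.914200

1 1 4893/5000
2 2 1937/2000
3 3 9561/10000
4 4 4571/5000
DF(1y) is solved at step 1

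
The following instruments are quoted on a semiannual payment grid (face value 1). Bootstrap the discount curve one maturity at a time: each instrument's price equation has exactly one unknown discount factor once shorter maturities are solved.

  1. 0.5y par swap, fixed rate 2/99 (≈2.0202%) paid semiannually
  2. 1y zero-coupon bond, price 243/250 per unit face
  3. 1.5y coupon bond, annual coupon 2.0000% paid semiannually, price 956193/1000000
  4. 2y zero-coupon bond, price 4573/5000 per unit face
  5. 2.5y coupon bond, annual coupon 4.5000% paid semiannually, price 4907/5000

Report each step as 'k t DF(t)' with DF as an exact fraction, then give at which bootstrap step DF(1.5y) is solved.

step 1 [0.5y] swap r/2=1/99: DF=(1 − 1/99·(0))/(1+1/99) = 99/100 ≈ 0.990000
step 2 [1y] zero: DF = P = 243/250 ≈ 0.972000
step 3 [1.5y] bond c/2=1/100: DF=(956193/1000000 − 1/100·(0.990000+0.972000))/(1+1/100) = 9273/10000 ≈ 0.927300
step 4 [2y] zero: DF = P = 4573/5000 ≈ 0.914600
step 5 [2.5y] bond c/2=9/400: DF=(4907/5000 − 9/400·(0.990000+0.972000+0.927300+0.914600))/(1+9/400) = 8761/10000 ≈ 0.876100

1 1/2 99/100
2 1 243/250
3 3/2 9273/10000
4 2 4573/5000
5 5/2 8761/10000
DF(1.5y) is solved at step 3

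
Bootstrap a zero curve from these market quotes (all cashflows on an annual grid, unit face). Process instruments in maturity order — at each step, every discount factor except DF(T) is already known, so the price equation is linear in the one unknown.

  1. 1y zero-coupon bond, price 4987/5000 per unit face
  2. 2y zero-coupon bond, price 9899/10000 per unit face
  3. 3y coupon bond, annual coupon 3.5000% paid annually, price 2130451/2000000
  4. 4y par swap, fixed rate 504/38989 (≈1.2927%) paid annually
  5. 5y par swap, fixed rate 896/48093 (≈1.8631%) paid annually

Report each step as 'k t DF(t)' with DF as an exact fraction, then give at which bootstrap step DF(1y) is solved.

1 1 4987/5000
2 2 9899/10000
3 3 481/500
4 4 1187/1250
5 5 569/625
DF(1y) is solved at step 1

step 1 [1y] zero: DF = P = 4987/5000 ≈ 0.997400
step 2 [2y] zero: DF = P = 9899/10000 ≈ 0.989900
step 3 [3y] bond c/1=7/200: DF=(2130451/2000000 − 7/200·(0.997400+0.989900))/(1+7/200) = 481/500 ≈ 0.962000
step 4 [4y] swap r/1=504/38989: DF=(1 − 504/38989·(0.997400+0.989900+0.962000))/(1+504/38989) = 1187/1250 ≈ 0.949600
step 5 [5y] swap r/1=896/48093: DF=(1 − 896/48093·(0.997400+0.989900+0.962000+0.949600))/(1+896/48093) = 569/625 ≈ 0.910400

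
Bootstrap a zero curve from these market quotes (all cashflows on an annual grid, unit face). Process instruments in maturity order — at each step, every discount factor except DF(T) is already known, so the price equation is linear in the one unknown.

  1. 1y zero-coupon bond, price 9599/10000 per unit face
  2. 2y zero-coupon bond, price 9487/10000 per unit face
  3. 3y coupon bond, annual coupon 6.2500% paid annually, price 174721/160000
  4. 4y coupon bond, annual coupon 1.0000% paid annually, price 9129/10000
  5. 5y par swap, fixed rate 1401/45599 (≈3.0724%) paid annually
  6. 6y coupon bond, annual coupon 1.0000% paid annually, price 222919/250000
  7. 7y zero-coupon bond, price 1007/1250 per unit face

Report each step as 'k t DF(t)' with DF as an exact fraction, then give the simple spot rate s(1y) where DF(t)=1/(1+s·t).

1 1 9599/10000
2 2 9487/10000
3 3 1831/2000
4 4 8759/10000
5 5 8599/10000
6 6 8377/10000
7 7 1007/1250
s(1y) = (1/(9599/10000) − 1)/(1) = 401/9599 ≈ 4.1775%

step 1 [1y] zero: DF = P = 9599/10000 ≈ 0.959900
step 2 [2y] zero: DF = P = 9487/10000 ≈ 0.948700
step 3 [3y] bond c/1=1/16: DF=(174721/160000 − 1/16·(0.959900+0.948700))/(1+1/16) = 1831/2000 ≈ 0.915500
step 4 [4y] bond c/1=1/100: DF=(9129/10000 − 1/100·(0.959900+0.948700+0.915500))/(1+1/100) = 8759/10000 ≈ 0.875900
step 5 [5y] swap r/1=1401/45599: DF=(1 − 1401/45599·(0.959900+0.948700+0.915500+0.875900))/(1+1401/45599) = 8599/10000 ≈ 0.859900
step 6 [6y] bond c/1=1/100: DF=(222919/250000 − 1/100·(0.959900+0.948700+0.915500+0.875900+0.859900))/(1+1/100) = 8377/10000 ≈ 0.837700
step 7 [7y] zero: DF = P = 1007/1250 ≈ 0.805600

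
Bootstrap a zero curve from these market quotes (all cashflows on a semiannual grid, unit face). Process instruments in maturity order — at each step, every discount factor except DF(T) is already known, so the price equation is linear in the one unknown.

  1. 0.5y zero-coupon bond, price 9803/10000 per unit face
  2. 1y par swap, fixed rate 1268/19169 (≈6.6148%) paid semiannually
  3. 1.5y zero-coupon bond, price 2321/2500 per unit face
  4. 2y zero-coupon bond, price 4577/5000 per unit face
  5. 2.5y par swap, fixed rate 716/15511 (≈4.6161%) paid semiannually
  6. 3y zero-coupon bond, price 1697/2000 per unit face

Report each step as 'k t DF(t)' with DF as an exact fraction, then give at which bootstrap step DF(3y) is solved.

1 1/2 9803/10000
2 1 4683/5000
3 3/2 2321/2500
4 2 4577/5000
5 5/2 4463/5000
6 3 1697/2000
DF(3y) is solved at step 6

step 1 [0.5y] zero: DF = P = 9803/10000 ≈ 0.980300
step 2 [1y] swap r/2=634/19169: DF=(1 − 634/19169·(0.980300))/(1+634/19169) = 4683/5000 ≈ 0.936600
step 3 [1.5y] zero: DF = P = 2321/2500 ≈ 0.928400
step 4 [2y] zero: DF = P = 4577/5000 ≈ 0.915400
step 5 [2.5y] swap r/2=358/15511: DF=(1 − 358/15511·(0.980300+0.936600+0.928400+0.915400))/(1+358/15511) = 4463/5000 ≈ 0.892600
step 6 [3y] zero: DF = P = 1697/2000 ≈ 0.848500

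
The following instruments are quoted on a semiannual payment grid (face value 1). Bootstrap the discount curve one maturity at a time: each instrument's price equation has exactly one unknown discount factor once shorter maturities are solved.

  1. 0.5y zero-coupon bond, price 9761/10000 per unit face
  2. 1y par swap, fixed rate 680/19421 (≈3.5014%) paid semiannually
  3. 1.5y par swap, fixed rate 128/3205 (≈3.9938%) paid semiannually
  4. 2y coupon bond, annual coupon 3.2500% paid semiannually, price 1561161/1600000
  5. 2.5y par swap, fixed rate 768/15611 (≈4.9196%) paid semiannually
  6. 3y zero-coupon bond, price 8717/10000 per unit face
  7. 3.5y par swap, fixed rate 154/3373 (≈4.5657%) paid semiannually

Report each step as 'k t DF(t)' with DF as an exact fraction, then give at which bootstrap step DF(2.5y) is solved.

step 1 [0.5y] zero: DF = P = 9761/10000 ≈ 0.976100
step 2 [1y] swap r/2=340/19421: DF=(1 − 340/19421·(0.976100))/(1+340/19421) = 483/500 ≈ 0.966000
step 3 [1.5y] swap r/2=64/3205: DF=(1 − 64/3205·(0.976100+0.966000))/(1+64/3205) = 589/625 ≈ 0.942400
step 4 [2y] bond c/2=13/800: DF=(1561161/1600000 − 13/800·(0.976100+0.966000+0.942400))/(1+13/800) = 457/500 ≈ 0.914000
step 5 [2.5y] swap r/2=384/15611: DF=(1 − 384/15611·(0.976100+0.966000+0.942400+0.914000))/(1+384/15611) = 553/625 ≈ 0.884800
step 6 [3y] zero: DF = P = 8717/10000 ≈ 0.871700
step 7 [3.5y] swap r/2=77/3373: DF=(1 − 77/3373·(0.976100+0.966000+0.942400+0.914000+0.884800+0.871700))/(1+77/3373) = 8537/10000 ≈ 0.853700

1 1/2 9761/10000
2 1 483/500
3 3/2 589/625
4 2 457/500
5 5/2 553/625
6 3 8717/10000
7 7/2 8537/10000
DF(2.5y) is solved at step 5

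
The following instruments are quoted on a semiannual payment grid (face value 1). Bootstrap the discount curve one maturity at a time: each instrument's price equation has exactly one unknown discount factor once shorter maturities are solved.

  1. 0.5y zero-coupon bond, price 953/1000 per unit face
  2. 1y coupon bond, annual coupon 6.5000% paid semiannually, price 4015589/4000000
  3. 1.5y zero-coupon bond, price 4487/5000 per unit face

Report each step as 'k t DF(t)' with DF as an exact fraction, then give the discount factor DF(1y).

1 1/2 953/1000
2 1 9423/10000
3 3/2 4487/5000
DF(1y) = 9423/10000 ≈ 0.942300

step 1 [0.5y] zero: DF = P = 953/1000 ≈ 0.953000
step 2 [1y] bond c/2=13/400: DF=(4015589/4000000 − 13/400·(0.953000))/(1+13/400) = 9423/10000 ≈ 0.942300
step 3 [1.5y] zero: DF = P = 4487/5000 ≈ 0.897400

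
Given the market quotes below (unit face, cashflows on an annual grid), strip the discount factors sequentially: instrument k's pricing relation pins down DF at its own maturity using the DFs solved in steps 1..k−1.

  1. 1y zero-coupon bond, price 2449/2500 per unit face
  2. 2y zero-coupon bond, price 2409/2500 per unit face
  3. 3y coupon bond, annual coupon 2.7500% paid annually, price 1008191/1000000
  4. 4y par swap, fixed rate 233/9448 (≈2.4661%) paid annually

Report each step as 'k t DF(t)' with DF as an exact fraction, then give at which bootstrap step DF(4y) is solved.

step 1 [1y] zero: DF = P = 2449/2500 ≈ 0.979600
step 2 [2y] zero: DF = P = 2409/2500 ≈ 0.963600
step 3 [3y] bond c/1=11/400: DF=(1008191/1000000 − 11/400·(0.979600+0.963600))/(1+11/400) = 2323/2500 ≈ 0.929200
step 4 [4y] swap r/1=233/9448: DF=(1 − 233/9448·(0.979600+0.963600+0.929200))/(1+233/9448) = 2267/2500 ≈ 0.906800

1 1 2449/2500
2 2 2409/2500
3 3 2323/2500
4 4 2267/2500
DF(4y) is solved at step 4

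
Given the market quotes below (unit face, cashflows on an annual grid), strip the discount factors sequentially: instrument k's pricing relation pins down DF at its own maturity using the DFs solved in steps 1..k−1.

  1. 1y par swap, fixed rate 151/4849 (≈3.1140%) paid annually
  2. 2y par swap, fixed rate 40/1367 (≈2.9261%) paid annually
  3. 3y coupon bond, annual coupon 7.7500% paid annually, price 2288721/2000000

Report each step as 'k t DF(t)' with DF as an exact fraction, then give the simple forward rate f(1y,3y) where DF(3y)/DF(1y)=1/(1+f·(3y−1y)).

step 1 [1y] swap r/1=151/4849: DF=(1 − 151/4849·(0))/(1+151/4849) = 4849/5000 ≈ 0.969800
step 2 [2y] swap r/1=40/1367: DF=(1 − 40/1367·(0.969800))/(1+40/1367) = 118/125 ≈ 0.944000
step 3 [3y] bond c/1=31/400: DF=(2288721/2000000 − 31/400·(0.969800+0.944000))/(1+31/400) = 2311/2500 ≈ 0.924400

1 1 4849/5000
2 2 118/125
3 3 2311/2500
f(1y,3y) = ((4849/5000)/(2311/2500) − 1)/(2) = 227/9244 ≈ 2.4556%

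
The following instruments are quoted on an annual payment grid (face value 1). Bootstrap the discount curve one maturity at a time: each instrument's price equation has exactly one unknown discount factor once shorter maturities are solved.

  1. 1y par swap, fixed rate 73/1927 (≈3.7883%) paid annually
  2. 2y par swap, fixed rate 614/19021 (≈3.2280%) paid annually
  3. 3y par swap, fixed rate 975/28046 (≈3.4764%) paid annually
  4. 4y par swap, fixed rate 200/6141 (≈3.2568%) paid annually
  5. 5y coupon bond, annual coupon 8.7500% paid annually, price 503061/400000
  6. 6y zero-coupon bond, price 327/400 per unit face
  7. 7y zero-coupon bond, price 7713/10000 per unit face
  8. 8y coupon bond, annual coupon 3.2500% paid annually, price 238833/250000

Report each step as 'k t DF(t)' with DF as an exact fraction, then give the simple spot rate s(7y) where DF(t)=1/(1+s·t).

step 1 [1y] swap r/1=73/1927: DF=(1 − 73/1927·(0))/(1+73/1927) = 1927/2000 ≈ 0.963500
step 2 [2y] swap r/1=614/19021: DF=(1 − 614/19021·(0.963500))/(1+614/19021) = 4693/5000 ≈ 0.938600
step 3 [3y] swap r/1=975/28046: DF=(1 − 975/28046·(0.963500+0.938600))/(1+975/28046) = 361/400 ≈ 0.902500
step 4 [4y] swap r/1=200/6141: DF=(1 − 200/6141·(0.963500+0.938600+0.902500))/(1+200/6141) = 22/25 ≈ 0.880000
step 5 [5y] bond c/1=7/80: DF=(503061/400000 − 7/80·(0.963500+0.938600+0.902500+0.880000))/(1+7/80) = 43/50 ≈ 0.860000
step 6 [6y] zero: DF = P = 327/400 ≈ 0.817500
step 7 [7y] zero: DF = P = 7713/10000 ≈ 0.771300
step 8 [8y] bond c/1=13/400: DF=(238833/250000 − 13/400·(0.963500+0.938600+0.902500+0.880000+0.860000+0.817500+0.771300))/(1+13/400) = 3661/5000 ≈ 0.732200

1 1 1927/2000
2 2 4693/5000
3 3 361/400
4 4 22/25
5 5 43/50
6 6 327/400
7 7 7713/10000
8 8 3661/5000
s(7y) = (1/(7713/10000) − 1)/(7) = 2287/53991 ≈ 4.2359%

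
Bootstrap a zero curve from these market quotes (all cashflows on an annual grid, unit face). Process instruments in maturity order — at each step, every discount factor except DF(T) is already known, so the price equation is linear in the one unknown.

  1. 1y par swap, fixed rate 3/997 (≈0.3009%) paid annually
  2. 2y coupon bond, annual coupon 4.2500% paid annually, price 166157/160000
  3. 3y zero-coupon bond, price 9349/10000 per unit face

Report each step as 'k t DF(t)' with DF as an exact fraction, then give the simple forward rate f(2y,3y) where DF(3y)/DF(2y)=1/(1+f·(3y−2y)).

1 1 997/1000
2 2 1911/2000
3 3 9349/10000
f(2y,3y) = ((1911/2000)/(9349/10000) − 1)/(1) = 206/9349 ≈ 2.2034%

step 1 [1y] swap r/1=3/997: DF=(1 − 3/997·(0))/(1+3/997) = 997/1000 ≈ 0.997000
step 2 [2y] bond c/1=17/400: DF=(166157/160000 − 17/400·(0.997000))/(1+17/400) = 1911/2000 ≈ 0.955500
step 3 [3y] zero: DF = P = 9349/10000 ≈ 0.934900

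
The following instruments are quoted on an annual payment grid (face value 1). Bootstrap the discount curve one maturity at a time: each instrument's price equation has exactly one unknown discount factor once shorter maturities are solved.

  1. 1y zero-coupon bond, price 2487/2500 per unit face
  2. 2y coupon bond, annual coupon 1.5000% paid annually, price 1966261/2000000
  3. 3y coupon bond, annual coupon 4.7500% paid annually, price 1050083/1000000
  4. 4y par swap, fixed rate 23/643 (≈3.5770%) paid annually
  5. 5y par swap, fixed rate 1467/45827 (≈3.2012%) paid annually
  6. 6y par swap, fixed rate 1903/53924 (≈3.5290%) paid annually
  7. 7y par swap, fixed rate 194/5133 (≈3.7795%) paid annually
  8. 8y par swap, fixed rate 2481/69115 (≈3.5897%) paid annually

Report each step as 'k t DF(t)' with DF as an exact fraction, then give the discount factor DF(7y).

step 1 [1y] zero: DF = P = 2487/2500 ≈ 0.994800
step 2 [2y] bond c/1=3/200: DF=(1966261/2000000 − 3/200·(0.994800))/(1+3/200) = 9539/10000 ≈ 0.953900
step 3 [3y] bond c/1=19/400: DF=(1050083/1000000 − 19/400·(0.994800+0.953900))/(1+19/400) = 9141/10000 ≈ 0.914100
step 4 [4y] swap r/1=23/643: DF=(1 − 23/643·(0.994800+0.953900+0.914100))/(1+23/643) = 4333/5000 ≈ 0.866600
step 5 [5y] swap r/1=1467/45827: DF=(1 − 1467/45827·(0.994800+0.953900+0.914100+0.866600))/(1+1467/45827) = 8533/10000 ≈ 0.853300
step 6 [6y] swap r/1=1903/53924: DF=(1 − 1903/53924·(0.994800+0.953900+0.914100+0.866600+0.853300))/(1+1903/53924) = 8097/10000 ≈ 0.809700
step 7 [7y] swap r/1=194/5133: DF=(1 − 194/5133·(0.994800+0.953900+0.914100+0.866600+0.853300+0.809700))/(1+194/5133) = 959/1250 ≈ 0.767200
step 8 [8y] swap r/1=2481/69115: DF=(1 − 2481/69115·(0.994800+0.953900+0.914100+0.866600+0.853300+0.809700+0.767200))/(1+2481/69115) = 7519/10000 ≈ 0.751900

1 1 2487/2500
2 2 9539/10000
3 3 9141/10000
4 4 4333/5000
5 5 8533/10000
6 6 8097/10000
7 7 959/1250
8 8 7519/10000
DF(7y) = 959/1250 ≈ 0.767200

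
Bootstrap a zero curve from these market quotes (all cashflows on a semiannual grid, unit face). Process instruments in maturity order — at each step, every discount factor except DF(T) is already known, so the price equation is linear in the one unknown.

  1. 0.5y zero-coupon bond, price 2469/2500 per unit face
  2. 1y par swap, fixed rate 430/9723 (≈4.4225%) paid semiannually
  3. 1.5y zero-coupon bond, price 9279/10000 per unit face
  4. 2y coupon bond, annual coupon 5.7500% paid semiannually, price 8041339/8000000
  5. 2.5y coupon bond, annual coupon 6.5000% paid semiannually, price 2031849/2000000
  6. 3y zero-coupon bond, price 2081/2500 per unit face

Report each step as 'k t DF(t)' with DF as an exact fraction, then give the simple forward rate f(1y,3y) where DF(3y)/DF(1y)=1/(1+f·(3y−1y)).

step 1 [0.5y] zero: DF = P = 2469/2500 ≈ 0.987600
step 2 [1y] swap r/2=215/9723: DF=(1 − 215/9723·(0.987600))/(1+215/9723) = 957/1000 ≈ 0.957000
step 3 [1.5y] zero: DF = P = 9279/10000 ≈ 0.927900
step 4 [2y] bond c/2=23/800: DF=(8041339/8000000 − 23/800·(0.987600+0.957000+0.927900))/(1+23/800) = 1121/1250 ≈ 0.896800
step 5 [2.5y] bond c/2=13/400: DF=(2031849/2000000 − 13/400·(0.987600+0.957000+0.927900+0.896800))/(1+13/400) = 8653/10000 ≈ 0.865300
step 6 [3y] zero: DF = P = 2081/2500 ≈ 0.832400

1 1/2 2469/2500
2 1 957/1000
3 3/2 9279/10000
4 2 1121/1250
5 5/2 8653/10000
6 3 2081/2500
f(1y,3y) = ((957/1000)/(2081/2500) − 1)/(2) = 623/8324 ≈ 7.4844%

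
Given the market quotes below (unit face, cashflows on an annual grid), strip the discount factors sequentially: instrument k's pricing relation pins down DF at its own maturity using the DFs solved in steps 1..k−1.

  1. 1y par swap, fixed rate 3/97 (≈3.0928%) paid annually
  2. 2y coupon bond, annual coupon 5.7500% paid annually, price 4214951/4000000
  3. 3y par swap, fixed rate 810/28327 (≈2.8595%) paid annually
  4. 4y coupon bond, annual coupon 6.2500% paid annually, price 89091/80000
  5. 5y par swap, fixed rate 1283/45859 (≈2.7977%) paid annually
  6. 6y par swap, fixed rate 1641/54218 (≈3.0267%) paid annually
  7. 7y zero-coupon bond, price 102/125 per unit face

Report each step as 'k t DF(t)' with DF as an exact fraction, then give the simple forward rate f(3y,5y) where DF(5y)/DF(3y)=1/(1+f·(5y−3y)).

1 1 97/100
2 2 9437/10000
3 3 919/1000
4 4 1763/2000
5 5 8717/10000
6 6 8359/10000
7 7 102/125
f(3y,5y) = ((919/1000)/(8717/10000) − 1)/(2) = 473/17434 ≈ 2.7131%

step 1 [1y] swap r/1=3/97: DF=(1 − 3/97·(0))/(1+3/97) = 97/100 ≈ 0.970000
step 2 [2y] bond c/1=23/400: DF=(4214951/4000000 − 23/400·(0.970000))/(1+23/400) = 9437/10000 ≈ 0.943700
step 3 [3y] swap r/1=810/28327: DF=(1 − 810/28327·(0.970000+0.943700))/(1+810/28327) = 919/1000 ≈ 0.919000
step 4 [4y] bond c/1=1/16: DF=(89091/80000 − 1/16·(0.970000+0.943700+0.919000))/(1+1/16) = 1763/2000 ≈ 0.881500
step 5 [5y] swap r/1=1283/45859: DF=(1 − 1283/45859·(0.970000+0.943700+0.919000+0.881500))/(1+1283/45859) = 8717/10000 ≈ 0.871700
step 6 [6y] swap r/1=1641/54218: DF=(1 − 1641/54218·(0.970000+0.943700+0.919000+0.881500+0.871700))/(1+1641/54218) = 8359/10000 ≈ 0.835900
step 7 [7y] zero: DF = P = 102/125 ≈ 0.816000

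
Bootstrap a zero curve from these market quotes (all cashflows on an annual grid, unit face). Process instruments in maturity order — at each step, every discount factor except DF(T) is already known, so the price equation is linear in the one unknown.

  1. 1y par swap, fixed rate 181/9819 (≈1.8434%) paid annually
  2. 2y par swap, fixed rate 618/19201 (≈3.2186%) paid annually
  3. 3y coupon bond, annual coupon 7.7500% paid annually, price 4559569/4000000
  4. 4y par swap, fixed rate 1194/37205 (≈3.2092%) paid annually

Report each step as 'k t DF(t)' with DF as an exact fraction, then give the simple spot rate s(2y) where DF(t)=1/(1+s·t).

1 1 9819/10000
2 2 4691/5000
3 3 4599/5000
4 4 4403/5000
s(2y) = (1/(4691/5000) − 1)/(2) = 309/9382 ≈ 3.2935%

step 1 [1y] swap r/1=181/9819: DF=(1 − 181/9819·(0))/(1+181/9819) = 9819/10000 ≈ 0.981900
step 2 [2y] swap r/1=618/19201: DF=(1 − 618/19201·(0.981900))/(1+618/19201) = 4691/5000 ≈ 0.938200
step 3 [3y] bond c/1=31/400: DF=(4559569/4000000 − 31/400·(0.981900+0.938200))/(1+31/400) = 4599/5000 ≈ 0.919800
step 4 [4y] swap r/1=1194/37205: DF=(1 − 1194/37205·(0.981900+0.938200+0.919800))/(1+1194/37205) = 4403/5000 ≈ 0.880600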